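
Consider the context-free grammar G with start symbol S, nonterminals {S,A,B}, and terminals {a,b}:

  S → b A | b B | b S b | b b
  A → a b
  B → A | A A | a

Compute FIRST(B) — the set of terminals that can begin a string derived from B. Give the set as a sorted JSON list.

Compute FIRST by fixpoint:
pass 1:
  A via A→a b: +{a}
  B via B→A: +{a}
  S via S→b A: +{b}
  FIRST[S]={b}  FIRST[A]={a}  FIRST[B]={a}
pass 2: (no change)
  FIRST[S]={b}  FIRST[A]={a}  FIRST[B]={a}

FIRST(B) = ["a"]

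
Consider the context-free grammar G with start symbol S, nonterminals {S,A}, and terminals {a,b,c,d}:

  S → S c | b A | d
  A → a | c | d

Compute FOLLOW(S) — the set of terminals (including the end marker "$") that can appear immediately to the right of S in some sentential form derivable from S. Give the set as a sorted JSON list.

FIRST sets, iterate to fixpoint:
iter 1:
  A via A→a: +{a}
  A via A→c: +{c}
  A via A→d: +{d}
  S via S→b A: +{b}
  S via S→d: +{d}
  FIRST(S)={b,d}  FIRST(A)={a,c,d}
iter 2: (no change)
  FIRST(S)={b,d}  FIRST(A)={a,c,d}

Compute FOLLOW by fixpoint:
seed FOLLOW(S) with $
pass 1:
  S→S c: FOLLOW(S) ⊇ FIRST(c) = {c}; new: +{c}
  S→b A: FOLLOW(A) ⊇ FOLLOW(S) ⊇ {$,c}; new: +{$,c}
  S: {$,c}  A: {$,c}
pass 2: — fixpoint
  S: {$,c}  A: {$,c}

FOLLOW(S) = ["$", "c"]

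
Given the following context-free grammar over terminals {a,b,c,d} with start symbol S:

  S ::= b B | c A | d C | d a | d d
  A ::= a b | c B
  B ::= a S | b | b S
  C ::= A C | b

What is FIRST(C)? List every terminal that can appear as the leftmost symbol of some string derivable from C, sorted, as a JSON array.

Compute FIRST by fixpoint:
pass 1:
  A via A→a b: +{a}
  A via A→c B: +{c}
  B via B→a S: +{a}
  B via B→b: +{b}
  C via C→A C: +{a,c}
  C via C→b: +{b}
  S via S→b B: +{b}
  S via S→c A: +{c}
  S via S→d C: +{d}
  FIRST[S]={b,c,d}  FIRST[A]={a,c}  FIRST[B]={a,b}  FIRST[C]={a,b,c}
pass 2: — fixpoint
  FIRST[S]={b,c,d}  FIRST[A]={a,c}  FIRST[B]={a,b}  FIRST[C]={a,b,c}

FIRST(C) = ["a", "b", "c"]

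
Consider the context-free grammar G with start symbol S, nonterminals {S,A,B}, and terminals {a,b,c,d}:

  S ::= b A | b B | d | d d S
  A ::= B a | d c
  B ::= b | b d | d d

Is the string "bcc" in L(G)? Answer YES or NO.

Convert to CNF:
  S -> T1 X4 | T3 A | T3 B | d
  A -> B T0 | T1 T2
  B -> T1 T1 | T3 T1 | b
  T0 -> a
  T1 -> d
  T2 -> c
  T3 -> b
  X4 -> T1 S

CYK fill:
  T[0,0] 'b' = {B,T3}  orig:{B}
  T[1,1] 'c' = {T2}  orig:{}
  T[2,2] 'c' = {T2}  orig:{}
  T[0,1] 'bc' = ∅
  T[1,2] 'cc' = ∅
  T[0,2] 'bcc' = ∅

S ∉ T[0,2] ⇒ NO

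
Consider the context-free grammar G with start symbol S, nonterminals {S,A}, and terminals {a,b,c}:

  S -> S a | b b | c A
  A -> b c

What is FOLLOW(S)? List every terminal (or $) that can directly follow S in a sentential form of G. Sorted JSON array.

FIRST iteration:
[1]
  A via A→b c: +{b}
  S via S→b b: +{b}
  S via S→c A: +{c}
  FIRST[S]={b,c}  FIRST[A]={b}
[2] — fixpoint
  FIRST[S]={b,c}  FIRST[A]={b}

FOLLOW sets:
initialize: $ ∈ FOLLOW(S)
pass 1:
  S→S a: FOLLOW(S) ⊇ FIRST(a) = {a}; new: +{a}
  S→c A: FOLLOW(A) ⊇ FOLLOW(S) ⊇ {$,a}; new: +{$,a}
  FOLLOW(S)={$,a}  FOLLOW(A)={$,a}
pass 2: done
  FOLLOW(S)={$,a}  FOLLOW(A)={$,a}

FOLLOW(S) = ["$", "a"]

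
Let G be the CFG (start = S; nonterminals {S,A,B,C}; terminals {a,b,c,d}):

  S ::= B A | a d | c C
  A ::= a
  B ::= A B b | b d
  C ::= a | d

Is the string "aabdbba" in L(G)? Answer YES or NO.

CNF form of G:
  S -> B A | T2 T1 | T3 C
  A -> a
  B -> A X4 | T0 T1
  C -> a | d
  T0 -> b
  T1 -> d
  T2 -> a
  T3 -> c
  X4 -> B T0

CYK fill:
  T[0,0] 'a' = {A,C,T2}  orig:{A,C}
  T[1,1] 'a' = {A,C,T2}  orig:{A,C}
  T[2,2] 'b' = {T0}  orig:{}
  T[3,3] 'd' = {C,T1}  orig:{C}
  T[4,4] 'b' = {T0}  orig:{}
  T[5,5] 'b' = {T0}  orig:{}
  T[6,6] 'a' = {A,C,T2}  orig:{A,C}
  T[0,1] 'aa' = ∅
  T[1,2] 'ab' = ∅
  T[2,3] 'bd' = {B}
  T[3,4] 'db' = ∅
  T[4,5] 'bb' = ∅
  T[5,6] 'ba' = ∅
  T[0,2] 'aab' = ∅
  T[1,3] 'abd' = ∅
  T[2,4] 'bdb' = {X4}  orig:{}
  T[3,5] 'dbb' = ∅
  T[4,6] 'bba' = ∅
  T[0,3] 'aabd' = ∅
  T[1,4] 'abdb' = {B}
  T[2,5] 'bdbb' = ∅
  T[3,6] 'dbba' = ∅
  T[0,4] 'aabdb' = ∅
  T[1,5] 'abdbb' = {X4}  orig:{}
  T[2,6] 'bdbba' = ∅
  T[0,5] 'aabdbb' = {B}
  T[1,6] 'abdbba' = ∅
  T[0,6] 'aabdbba' = {S}

S ∈ T[0,6] ⇒ YES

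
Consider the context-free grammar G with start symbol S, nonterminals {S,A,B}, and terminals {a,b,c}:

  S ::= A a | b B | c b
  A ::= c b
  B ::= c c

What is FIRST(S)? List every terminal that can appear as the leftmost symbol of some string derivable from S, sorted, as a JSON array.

Compute FIRST by fixpoint:
round 1:
  A via A→c b: +{c}
  B via B→c c: +{c}
  S via S→A a: +{c}
  S via S→b B: +{b}
  FIRST[S]={b,c}  FIRST[A]={c}  FIRST[B]={c}
round 2: — fixpoint
  FIRST[S]={b,c}  FIRST[A]={c}  FIRST[B]={c}

FIRST(S) = ["b", "c"]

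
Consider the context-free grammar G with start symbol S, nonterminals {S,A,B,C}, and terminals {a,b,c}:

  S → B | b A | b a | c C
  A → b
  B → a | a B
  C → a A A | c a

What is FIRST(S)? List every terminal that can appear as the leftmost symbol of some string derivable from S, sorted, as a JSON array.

Compute FIRST by fixpoint:
iter 1:
  A via A→b: +{b}
  B via B→a: +{a}
  C via C→a A A: +{a}
  C via C→c a: +{c}
  S via S→B: +{a}
  S via S→b A: +{b}
  S via S→c C: +{c}
  S: {a,b,c}  A: {b}  B: {a}  C: {a,c}
iter 2: (stable)
  S: {a,b,c}  A: {b}  B: {a}  C: {a,c}

FIRST(S) = ["a", "b", "c"]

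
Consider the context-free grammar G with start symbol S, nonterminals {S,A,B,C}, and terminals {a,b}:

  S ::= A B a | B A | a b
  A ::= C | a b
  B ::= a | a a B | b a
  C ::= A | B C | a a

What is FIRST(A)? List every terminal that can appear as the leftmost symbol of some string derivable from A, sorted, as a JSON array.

FIRST sets, iterate to fixpoint:
iter 1:
  A via A→a b: +{a}
  B via B→a: +{a}
  B via B→b a: +{b}
  C via C→A: +{a}
  C via C→B C: +{b}
  S via S→A B a: +{a}
  S via S→B A: +{b}
  FIRST[S]={a,b}  FIRST[A]={a}  FIRST[B]={a,b}  FIRST[C]={a,b}
iter 2:
  A via A→C: +{b}
  FIRST[S]={a,b}  FIRST[A]={a,b}  FIRST[B]={a,b}  FIRST[C]={a,b}
iter 3: — fixpoint
  FIRST[S]={a,b}  FIRST[A]={a,b}  FIRST[B]={a,b}  FIRST[C]={a,b}

FIRST(A) = ["a", "b"]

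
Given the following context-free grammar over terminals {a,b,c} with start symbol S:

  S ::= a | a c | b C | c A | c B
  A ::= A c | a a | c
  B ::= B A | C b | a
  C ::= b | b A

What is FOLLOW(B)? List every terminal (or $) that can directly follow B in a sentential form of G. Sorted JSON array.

FIRST sets, iterate to fixpoint:
round 1:
  A via A→a a: +{a}
  A via A→c: +{c}
  B via B→a: +{a}
  C via C→b: +{b}
  S via S→a: +{a}
  S via S→b C: +{b}
  S via S→c A: +{c}
  S: {a,b,c}  A: {a,c}  B: {a}  C: {b}
round 2:
  B via B→C b: +{b}
  S: {a,b,c}  A: {a,c}  B: {a,b}  C: {b}
round 3: (no change)
  S: {a,b,c}  A: {a,c}  B: {a,b}  C: {b}

FOLLOW sets:
FOLLOW(S) := {$}
round 1:
  A→A c: FOLLOW(A) ⊇ FIRST(c) = {c}; new: +{c}
  B→B A: FOLLOW(B) ⊇ FIRST(A) = {a,c}; new: +{a,c}
  B→B A: FOLLOW(A) ⊇ FOLLOW(B) ⊇ {a,c}; new: +{a}
  B→C b: FOLLOW(C) ⊇ FIRST(b) = {b}; new: +{b}
  C→b A: FOLLOW(A) ⊇ FOLLOW(C) ⊇ {b}; new: +{b}
  S→b C: FOLLOW(C) ⊇ FOLLOW(S) ⊇ {$}; new: +{$}
  S→c A: FOLLOW(A) ⊇ FOLLOW(S) ⊇ {$}; new: +{$}
  S→c B: FOLLOW(B) ⊇ FOLLOW(S) ⊇ {$}; new: +{$}
  FOLLOW(S)={$}  FOLLOW(A)={$,a,b,c}  FOLLOW(B)={$,a,c}  FOLLOW(C)={$,b}
round 2: (no change)
  FOLLOW(S)={$}  FOLLOW(A)={$,a,b,c}  FOLLOW(B)={$,a,c}  FOLLOW(C)={$,b}

FOLLOW(B) = ["$", "a", "c"]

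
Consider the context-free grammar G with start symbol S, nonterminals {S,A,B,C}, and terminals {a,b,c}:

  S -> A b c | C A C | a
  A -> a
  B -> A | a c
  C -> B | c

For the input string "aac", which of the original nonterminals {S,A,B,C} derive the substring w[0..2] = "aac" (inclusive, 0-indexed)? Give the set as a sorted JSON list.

CNF form of G:
  S -> A X3 | C X4 | a
  A -> a
  B -> T0 T1 | a
  C -> T0 T1 | a | c
  T0 -> a
  T1 -> c
  T2 -> b
  X3 -> T2 T1
  X4 -> A C

Fill CYK table bottom-up (cells [i..j] with 0 ≤ i ≤ j ≤ 2 only):
  cell(0,0) a: {A,B,C,S,T0}  orig:{A,B,C,S}
  cell(1,1) a: {A,B,C,S,T0}  orig:{A,B,C,S}
  cell(2,2) c: {C,T1}  orig:{C}
  cell(0,1) aa: {X4}  orig:{}
  cell(1,2) ac: {B,C,X4}  orig:{B,C}
  cell(0,2) aac: {S,X4}  orig:{S}

Original NTs in T[0,2] deriving "aac": ["S"]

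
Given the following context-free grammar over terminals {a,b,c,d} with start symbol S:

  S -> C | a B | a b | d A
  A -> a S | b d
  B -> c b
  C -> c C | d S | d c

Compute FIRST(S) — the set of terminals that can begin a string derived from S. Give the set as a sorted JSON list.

Compute FIRST by fixpoint:
[1]
  A via A→a S: +{a}
  A via A→b d: +{b}
  B via B→c b: +{c}
  C via C→c C: +{c}
  C via C→d S: +{d}
  S via S→C: +{c,d}
  S via S→a B: +{a}
  S: {a,c,d}  A: {a,b}  B: {c}  C: {c,d}
[2] (no change)
  S: {a,c,d}  A: {a,b}  B: {c}  C: {c,d}

FIRST(S) = ["a", "c", "d"]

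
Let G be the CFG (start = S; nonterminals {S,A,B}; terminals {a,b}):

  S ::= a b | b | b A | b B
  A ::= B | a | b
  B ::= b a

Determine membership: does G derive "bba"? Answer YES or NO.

CNF form of G:
  S -> T0 A | T0 B | T1 T0 | b
  A -> T0 T1 | a | b
  B -> T0 T1
  T0 -> b
  T1 -> a

Fill CYK table bottom-up:
  T[0,0] 'b' = {A,S,T0}  orig:{A,S}
  T[1,1] 'b' = {A,S,T0}  orig:{A,S}
  T[2,2] 'a' = {A,T1}  orig:{A}
  T[0,1] 'bb' = {S}
  T[1,2] 'ba' = {A,B,S}
  T[0,2] 'bba' = {S}

S ∈ T[0,2] ⇒ YES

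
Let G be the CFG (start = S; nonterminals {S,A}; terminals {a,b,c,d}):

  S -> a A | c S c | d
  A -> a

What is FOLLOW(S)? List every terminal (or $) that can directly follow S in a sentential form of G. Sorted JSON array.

Compute FIRST by fixpoint:
round 1:
  A via A→a: +{a}
  S via S→a A: +{a}
  S via S→c S c: +{c}
  S via S→d: +{d}
  FIRST(S)={a,c,d}  FIRST(A)={a}
round 2: — fixpoint
  FIRST(S)={a,c,d}  FIRST(A)={a}

Compute FOLLOW by fixpoint:
FOLLOW(S) := {$}
[1]
  S→a A: FOLLOW(A) ⊇ FOLLOW(S) ⊇ {$}; new: +{$}
  S→c S c: FOLLOW(S) ⊇ FIRST(c) = {c}; new: +{c}
  FOLLOW[S]={$,c}  FOLLOW[A]={$}
[2]
  S→a A: FOLLOW(A) ⊇ FOLLOW(S) ⊇ {$,c}; new: +{c}
  FOLLOW[S]={$,c}  FOLLOW[A]={$,c}
[3] — fixpoint
  FOLLOW[S]={$,c}  FOLLOW[A]={$,c}

FOLLOW(S) = ["$", "c"]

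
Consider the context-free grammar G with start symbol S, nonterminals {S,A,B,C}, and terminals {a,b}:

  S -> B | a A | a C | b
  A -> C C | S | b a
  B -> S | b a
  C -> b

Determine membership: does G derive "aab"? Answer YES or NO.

CNF form of G:
  S -> T0 A | T0 C | T1 T0 | b
  A -> C C | T0 A | T0 C | T1 T0 | b
  B -> T0 A | T0 C | T1 T0 | b
  C -> b
  T0 -> a
  T1 -> b

CYK fill:
  T[0,0] 'a' = {T0}  orig:{}
  T[1,1] 'a' = {T0}  orig:{}
  T[2,2] 'b' = {A,B,C,S,T1}  orig:{A,B,C,S}
  T[0,1] 'aa' = ∅
  T[1,2] 'ab' = {A,B,S}
  T[0,2] 'aab' = {A,B,S}

S ∈ T[0,2] ⇒ YES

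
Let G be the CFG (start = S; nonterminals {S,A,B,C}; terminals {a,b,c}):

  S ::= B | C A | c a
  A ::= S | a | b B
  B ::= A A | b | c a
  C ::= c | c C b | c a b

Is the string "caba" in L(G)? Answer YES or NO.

CNF form of G:
  S -> A A | C A | T1 T2 | b
  A -> A A | C A | T0 B | T1 T2 | a | b
  B -> A A | T1 T2 | b
  C -> T1 X3 | T1 X4 | c
  T0 -> b
  T1 -> c
  T2 -> a
  X3 -> C T0
  X4 -> T2 T0

CYK table (by increasing span):
  [0..0]={C,T1}  "c"  orig:{C}
  [1..1]={A,T2}  "a"  orig:{A}
  [2..2]={A,B,S,T0}  "b"  orig:{A,B,S}
  [3..3]={A,T2}  "a"  orig:{A}
  [0..1]={A,B,S}  "ca"
  [1..2]={A,B,S,X4}  "ab"  orig:{A,B,S}
  [2..3]={A,B,S}  "ba"
  [0..2]={A,B,C,S}  "cab"
  [1..3]={A,B,S}  "aba"
  [0..3]={A,B,S}  "caba"

S ∈ T[0,3] ⇒ YES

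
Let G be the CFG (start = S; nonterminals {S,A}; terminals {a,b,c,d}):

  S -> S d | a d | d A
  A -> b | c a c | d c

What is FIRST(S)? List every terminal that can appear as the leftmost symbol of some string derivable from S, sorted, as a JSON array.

FIRST sets, iterate to fixpoint:
pass 1:
  A via A→b: +{b}
  A via A→c a c: +{c}
  A via A→d c: +{d}
  S via S→a d: +{a}
  S via S→d A: +{d}
  FIRST(S)={a,d}  FIRST(A)={b,c,d}
pass 2: done
  FIRST(S)={a,d}  FIRST(A)={b,c,d}

FIRST(S) = ["a", "d"]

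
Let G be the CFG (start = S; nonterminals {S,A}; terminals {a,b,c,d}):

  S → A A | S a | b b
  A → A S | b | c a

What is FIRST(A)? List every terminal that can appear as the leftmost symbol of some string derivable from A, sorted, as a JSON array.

FIRST sets, iterate to fixpoint:
round 1:
  A via A→b: +{b}
  A via A→c a: +{c}
  S via S→A A: +{b,c}
  FIRST[S]={b,c}  FIRST[A]={b,c}
round 2: — fixpoint
  FIRST[S]={b,c}  FIRST[A]={b,c}

FIRST(A) = ["b", "c"]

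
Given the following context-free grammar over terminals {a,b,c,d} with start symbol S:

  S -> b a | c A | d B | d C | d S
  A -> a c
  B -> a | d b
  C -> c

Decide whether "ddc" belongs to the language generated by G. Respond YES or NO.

CNF form of G:
  S -> T1 A | T2 B | T2 C | T2 S | T3 T0
  A -> T0 T1
  B -> T2 T3 | a
  C -> c
  T0 -> a
  T1 -> c
  T2 -> d
  T3 -> b

CYK fill:
  [0..0]={T2}  "d"  orig:{}
  [1..1]={T2}  "d"  orig:{}
  [2..2]={C,T1}  "c"  orig:{C}
  [0..1]=∅  "dd"
  [1..2]={S}  "dc"
  [0..2]={S}  "ddc"

S ∈ T[0,2] ⇒ YES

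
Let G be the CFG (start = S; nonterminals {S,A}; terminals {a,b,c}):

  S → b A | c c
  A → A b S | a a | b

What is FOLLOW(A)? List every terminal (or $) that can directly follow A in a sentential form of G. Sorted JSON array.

FIRST iteration:
round 1:
  A via A→a a: +{a}
  A via A→b: +{b}
  S via S→b A: +{b}
  S via S→c c: +{c}
  FIRST[S]={b,c}  FIRST[A]={a,b}
round 2: (stable)
  FIRST[S]={b,c}  FIRST[A]={a,b}

Compute FOLLOW by fixpoint:
FOLLOW(S) := {$}
pass 1:
  A→A b S: FOLLOW(A) ⊇ FIRST(b) = {b}; new: +{b}
  A→A b S: FOLLOW(S) ⊇ FOLLOW(A) ⊇ {b}; new: +{b}
  S→b A: FOLLOW(A) ⊇ FOLLOW(S) ⊇ {$,b}; new: +{$}
  FOLLOW[S]={$,b}  FOLLOW[A]={$,b}
pass 2: done
  FOLLOW[S]={$,b}  FOLLOW[A]={$,b}

FOLLOW(A) = ["$", "b"]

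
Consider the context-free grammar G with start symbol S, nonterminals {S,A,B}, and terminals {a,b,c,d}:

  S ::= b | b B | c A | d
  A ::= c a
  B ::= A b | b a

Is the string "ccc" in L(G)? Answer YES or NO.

Convert to CNF:
  S -> T0 A | T2 B | b | d
  A -> T0 T1
  B -> A T2 | T2 T1
  T0 -> c
  T1 -> a
  T2 -> b

Fill CYK table bottom-up:
  T[0,0] 'c' = {T0}  orig:{}
  T[1,1] 'c' = {T0}  orig:{}
  T[2,2] 'c' = {T0}  orig:{}
  T[0,1] 'cc' = ∅
  T[1,2] 'cc' = ∅
  T[0,2] 'ccc' = ∅

S ∉ T[0,2] ⇒ NO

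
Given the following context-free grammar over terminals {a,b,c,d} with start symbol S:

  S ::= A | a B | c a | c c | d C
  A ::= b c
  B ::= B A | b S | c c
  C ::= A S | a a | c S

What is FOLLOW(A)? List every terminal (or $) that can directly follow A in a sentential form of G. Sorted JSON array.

FIRST sets, iterate to fixpoint:
pass 1:
  A via A→b c: +{b}
  B via B→b S: +{b}
  B via B→c c: +{c}
  C via C→A S: +{b}
  C via C→a a: +{a}
  C via C→c S: +{c}
  S via S→A: +{b}
  S via S→a B: +{a}
  S via S→c a: +{c}
  S via S→d C: +{d}
  FIRST(S)={a,b,c,d}  FIRST(A)={b}  FIRST(B)={b,c}  FIRST(C)={a,b,c}
pass 2: (stable)
  FIRST(S)={a,b,c,d}  FIRST(A)={b}  FIRST(B)={b,c}  FIRST(C)={a,b,c}

Compute FOLLOW by fixpoint:
initialize: $ ∈ FOLLOW(S)
[1]
  B→B A: FOLLOW(B) ⊇ FIRST(A) = {b}; new: +{b}
  B→B A: FOLLOW(A) ⊇ FOLLOW(B) ⊇ {b}; new: +{b}
  B→b S: FOLLOW(S) ⊇ FOLLOW(B) ⊇ {b}; new: +{b}
  C→A S: FOLLOW(A) ⊇ FIRST(S) = {a,b,c,d}; new: +{a,c,d}
  S→A: FOLLOW(A) ⊇ FOLLOW(S) ⊇ {$,b}; new: +{$}
  S→a B: FOLLOW(B) ⊇ FOLLOW(S) ⊇ {$,b}; new: +{$}
  S→d C: FOLLOW(C) ⊇ FOLLOW(S) ⊇ {$,b}; new: +{$,b}
  S: {$,b}  A: {$,a,b,c,d}  B: {$,b}  C: {$,b}
[2] (no change)
  S: {$,b}  A: {$,a,b,c,d}  B: {$,b}  C: {$,b}

FOLLOW(A) = ["$", "a", "b", "c", "d"]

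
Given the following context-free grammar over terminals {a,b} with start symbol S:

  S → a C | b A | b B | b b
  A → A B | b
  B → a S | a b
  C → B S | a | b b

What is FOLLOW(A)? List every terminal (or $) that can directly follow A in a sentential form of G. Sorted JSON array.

FIRST iteration:
pass 1:
  A via A→b: +{b}
  B via B→a S: +{a}
  C via C→B S: +{a}
  C via C→b b: +{b}
  S via S→a C: +{a}
  S via S→b A: +{b}
  FIRST(S)={a,b}  FIRST(A)={b}  FIRST(B)={a}  FIRST(C)={a,b}
pass 2: (no change)
  FIRST(S)={a,b}  FIRST(A)={b}  FIRST(B)={a}  FIRST(C)={a,b}

FOLLOW iteration:
FOLLOW(S) := {$}
round 1:
  A→A B: FOLLOW(A) ⊇ FIRST(B) = {a}; new: +{a}
  A→A B: FOLLOW(B) ⊇ FOLLOW(A) ⊇ {a}; new: +{a}
  B→a S: FOLLOW(S) ⊇ FOLLOW(B) ⊇ {a}; new: +{a}
  C→B S: FOLLOW(B) ⊇ FIRST(S) = {a,b}; new: +{b}
  S→a C: FOLLOW(C) ⊇ FOLLOW(S) ⊇ {$,a}; new: +{$,a}
  S→b A: FOLLOW(A) ⊇ FOLLOW(S) ⊇ {$,a}; new: +{$}
  S→b B: FOLLOW(B) ⊇ FOLLOW(S) ⊇ {$,a}; new: +{$}
  S: {$,a}  A: {$,a}  B: {$,a,b}  C: {$,a}
round 2:
  B→a S: FOLLOW(S) ⊇ FOLLOW(B) ⊇ {$,a,b}; new: +{b}
  S→a C: FOLLOW(C) ⊇ FOLLOW(S) ⊇ {$,a,b}; new: +{b}
  S→b A: FOLLOW(A) ⊇ FOLLOW(S) ⊇ {$,a,b}; new: +{b}
  S: {$,a,b}  A: {$,a,b}  B: {$,a,b}  C: {$,a,b}
round 3: done
  S: {$,a,b}  A: {$,a,b}  B: {$,a,b}  C: {$,a,b}

FOLLOW(A) = ["$", "a", "b"]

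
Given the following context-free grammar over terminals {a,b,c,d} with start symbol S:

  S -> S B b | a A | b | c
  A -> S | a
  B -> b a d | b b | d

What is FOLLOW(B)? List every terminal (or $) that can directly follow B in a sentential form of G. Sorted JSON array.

FIRST sets, iterate to fixpoint:
iter 1:
  A via A→a: +{a}
  B via B→b a d: +{b}
  B via B→d: +{d}
  S via S→a A: +{a}
  S via S→b: +{b}
  S via S→c: +{c}
  FIRST[S]={a,b,c}  FIRST[A]={a}  FIRST[B]={b,d}
iter 2:
  A via A→S: +{b,c}
  FIRST[S]={a,b,c}  FIRST[A]={a,b,c}  FIRST[B]={b,d}
iter 3: (no change)
  FIRST[S]={a,b,c}  FIRST[A]={a,b,c}  FIRST[B]={b,d}

FOLLOW sets:
FOLLOW(S) := {$}
[1]
  S→S B b: FOLLOW(S) ⊇ FIRST(B) = {b,d}; new: +{b,d}
  S→S B b: FOLLOW(B) ⊇ FIRST(b) = {b}; new: +{b}
  S→a A: FOLLOW(A) ⊇ FOLLOW(S) ⊇ {$,b,d}; new: +{$,b,d}
  S: {$,b,d}  A: {$,b,d}  B: {b}
[2] — fixpoint
  S: {$,b,d}  A: {$,b,d}  B: {b}

FOLLOW(B) = ["b"]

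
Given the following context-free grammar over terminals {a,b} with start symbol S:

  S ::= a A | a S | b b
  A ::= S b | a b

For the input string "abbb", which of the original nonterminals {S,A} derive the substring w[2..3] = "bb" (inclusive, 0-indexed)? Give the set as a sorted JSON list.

Convert to CNF:
  S -> T0 T0 | T1 A | T1 S
  A -> S T0 | T1 T0
  T0 -> b
  T1 -> a

Fill CYK table bottom-up — only the sub-triangle for w[2..3]:
  [2..2]={T0}  "b"  orig:{}
  [3..3]={T0}  "b"  orig:{}
  [2..3]={S}  "bb"

Original NTs in T[2,3] deriving "bb": ["S"]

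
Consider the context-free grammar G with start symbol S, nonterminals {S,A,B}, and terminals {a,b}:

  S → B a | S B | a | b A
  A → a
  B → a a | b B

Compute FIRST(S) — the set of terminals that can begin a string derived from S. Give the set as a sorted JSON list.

Compute FIRST by fixpoint:
[1]
  A via A→a: +{a}
  B via B→a a: +{a}
  B via B→b B: +{b}
  S via S→B a: +{a,b}
  FIRST(S)={a,b}  FIRST(A)={a}  FIRST(B)={a,b}
[2] — fixpoint
  FIRST(S)={a,b}  FIRST(A)={a}  FIRST(B)={a,b}

FIRST(S) = ["a", "b"]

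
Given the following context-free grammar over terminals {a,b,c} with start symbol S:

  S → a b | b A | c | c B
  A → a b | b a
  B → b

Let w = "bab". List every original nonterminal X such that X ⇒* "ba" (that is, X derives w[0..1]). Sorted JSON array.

CNF form of G:
  S -> T0 T1 | T1 A | T2 B | c
  A -> T0 T1 | T1 T0
  B -> b
  T0 -> a
  T1 -> b
  T2 -> c

CYK fill — only the sub-triangle for w[0..1]:
  [0..0]={B,T1}  "b"  orig:{B}
  [1..1]={T0}  "a"  orig:{}
  [0..1]={A}  "ba"

Original NTs in T[0,1] deriving "ba": ["A"]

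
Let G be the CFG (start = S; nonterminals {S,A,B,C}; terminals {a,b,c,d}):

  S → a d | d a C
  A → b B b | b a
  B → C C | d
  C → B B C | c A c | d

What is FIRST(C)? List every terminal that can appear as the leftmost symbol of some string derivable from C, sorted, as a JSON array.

FIRST iteration:
[1]
  A via A→b B b: +{b}
  B via B→d: +{d}
  C via C→B B C: +{d}
  C via C→c A c: +{c}
  S via S→a d: +{a}
  S via S→d a C: +{d}
  FIRST[S]={a,d}  FIRST[A]={b}  FIRST[B]={d}  FIRST[C]={c,d}
[2]
  B via B→C C: +{c}
  FIRST[S]={a,d}  FIRST[A]={b}  FIRST[B]={c,d}  FIRST[C]={c,d}
[3] (stable)
  FIRST[S]={a,d}  FIRST[A]={b}  FIRST[B]={c,d}  FIRST[C]={c,d}

FIRST(C) = ["c", "d"]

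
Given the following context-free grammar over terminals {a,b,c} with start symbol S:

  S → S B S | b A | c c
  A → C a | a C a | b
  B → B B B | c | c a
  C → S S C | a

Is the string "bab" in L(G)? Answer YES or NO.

Convert to CNF:
  S -> S X6 | T1 T1 | T2 A
  A -> C T0 | T0 X3 | b
  B -> B X4 | T1 T0 | c
  C -> S X5 | a
  T0 -> a
  T1 -> c
  T2 -> b
  X3 -> C T0
  X4 -> B B
  X5 -> S C
  X6 -> B S

CYK table (by increasing span):
  [0..0]={A,T2}  "b"  orig:{A}
  [1..1]={C,T0}  "a"  orig:{C}
  [2..2]={A,T2}  "b"  orig:{A}
  [0..1]=∅  "ba"
  [1..2]=∅  "ab"
  [0..2]=∅  "bab"

S ∉ T[0,2] ⇒ NO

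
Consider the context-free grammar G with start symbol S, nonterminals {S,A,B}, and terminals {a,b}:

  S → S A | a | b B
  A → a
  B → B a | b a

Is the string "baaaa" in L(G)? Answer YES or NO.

CNF form of G:
  S -> S A | T1 B | a
  A -> a
  B -> B T0 | T1 T0
  T0 -> a
  T1 -> b

CYK table (by increasing span):
  T[0,0] 'b' = {T1}  orig:{}
  T[1,1] 'a' = {A,S,T0}  orig:{A,S}
  T[2,2] 'a' = {A,S,T0}  orig:{A,S}
  T[3,3] 'a' = {A,S,T0}  orig:{A,S}
  T[4,4] 'a' = {A,S,T0}  orig:{A,S}
  T[0,1] 'ba' = {B}
  T[1,2] 'aa' = {S}
  T[2,3] 'aa' = {S}
  T[3,4] 'aa' = {S}
  T[0,2] 'baa' = {B}
  T[1,3] 'aaa' = {S}
  T[2,4] 'aaa' = {S}
  T[0,3] 'baaa' = {B}
  T[1,4] 'aaaa' = {S}
  T[0,4] 'baaaa' = {B}

S ∉ T[0,4] ⇒ NO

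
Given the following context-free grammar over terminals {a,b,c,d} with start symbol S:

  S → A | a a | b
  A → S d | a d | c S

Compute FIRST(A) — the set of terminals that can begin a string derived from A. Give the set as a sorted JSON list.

FIRST sets, iterate to fixpoint:
pass 1:
  A via A→a d: +{a}
  A via A→c S: +{c}
  S via S→A: +{a,c}
  S via S→b: +{b}
  FIRST(S)={a,b,c}  FIRST(A)={a,c}
pass 2:
  A via A→S d: +{b}
  FIRST(S)={a,b,c}  FIRST(A)={a,b,c}
pass 3: done
  FIRST(S)={a,b,c}  FIRST(A)={a,b,c}

FIRST(A) = ["a", "b", "c"]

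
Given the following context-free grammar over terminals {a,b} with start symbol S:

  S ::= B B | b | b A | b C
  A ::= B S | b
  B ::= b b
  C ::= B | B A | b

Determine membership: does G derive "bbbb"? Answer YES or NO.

CNF form of G:
  S -> B B | T0 A | T0 C | b
  A -> B S | b
  B -> T0 T0
  C -> B A | T0 T0 | b
  T0 -> b

CYK table (by increasing span):
  [0..0]={A,C,S,T0}  "b"  orig:{A,C,S}
  [1..1]={A,C,S,T0}  "b"  orig:{A,C,S}
  [2..2]={A,C,S,T0}  "b"  orig:{A,C,S}
  [3..3]={A,C,S,T0}  "b"  orig:{A,C,S}
  [0..1]={B,C,S}  "bb"
  [1..2]={B,C,S}  "bb"
  [2..3]={B,C,S}  "bb"
  [0..2]={A,C,S}  "bbb"
  [1..3]={A,C,S}  "bbb"
  [0..3]={A,S}  "bbbb"

S ∈ T[0,3] ⇒ YES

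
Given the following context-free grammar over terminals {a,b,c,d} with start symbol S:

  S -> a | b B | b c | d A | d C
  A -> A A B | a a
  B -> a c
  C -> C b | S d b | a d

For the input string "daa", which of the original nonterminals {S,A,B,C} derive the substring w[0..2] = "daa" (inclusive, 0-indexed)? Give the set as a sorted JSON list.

Convert to CNF:
  S -> T2 B | T2 T1 | T3 A | T3 C | a
  A -> A X4 | T0 T0
  B -> T0 T1
  C -> C T2 | S X5 | T0 T3
  T0 -> a
  T1 -> c
  T2 -> b
  T3 -> d
  X4 -> A B
  X5 -> T3 T2

CYK fill — only the sub-triangle for w[0..2]:
  T[0,0] 'd' = {T3}  orig:{}
  T[1,1] 'a' = {S,T0}  orig:{S}
  T[2,2] 'a' = {S,T0}  orig:{S}
  T[0,1] 'da' = ∅
  T[1,2] 'aa' = {A}
  T[0,2] 'daa' = {S}

Original NTs in T[0,2] deriving "daa": ["S"]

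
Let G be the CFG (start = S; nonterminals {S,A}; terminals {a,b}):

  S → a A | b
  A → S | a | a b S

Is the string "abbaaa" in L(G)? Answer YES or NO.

CNF form of G:
  S -> T0 A | b
  A -> T0 A | T0 X2 | a | b
  T0 -> a
  T1 -> b
  X2 -> T1 S

CYK table (by increasing span):
  T[0,0] 'a' = {A,T0}  orig:{A}
  T[1,1] 'b' = {A,S,T1}  orig:{A,S}
  T[2,2] 'b' = {A,S,T1}  orig:{A,S}
  T[3,3] 'a' = {A,T0}  orig:{A}
  T[4,4] 'a' = {A,T0}  orig:{A}
  T[5,5] 'a' = {A,T0}  orig:{A}
  T[0,1] 'ab' = {A,S}
  T[1,2] 'bb' = {X2}  orig:{}
  T[2,3] 'ba' = ∅
  T[3,4] 'aa' = {A,S}
  T[4,5] 'aa' = {A,S}
  T[0,2] 'abb' = {A}
  T[1,3] 'bba' = ∅
  T[2,4] 'baa' = {X2}  orig:{}
  T[3,5] 'aaa' = {A,S}
  T[0,3] 'abba' = ∅
  T[1,4] 'bbaa' = ∅
  T[2,5] 'baaa' = {X2}  orig:{}
  T[0,4] 'abbaa' = ∅
  T[1,5] 'bbaaa' = ∅
  T[0,5] 'abbaaa' = ∅

S ∉ T[0,5] ⇒ NO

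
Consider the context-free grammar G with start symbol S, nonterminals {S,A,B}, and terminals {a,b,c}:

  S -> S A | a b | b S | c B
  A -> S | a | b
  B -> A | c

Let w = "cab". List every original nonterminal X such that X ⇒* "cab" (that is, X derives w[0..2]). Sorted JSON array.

CNF form of G:
  S -> S A | T0 T1 | T1 S | T2 B
  A -> S A | T0 T1 | T1 S | T2 B | a | b
  B -> S A | T0 T1 | T1 S | T2 B | a | b | c
  T0 -> a
  T1 -> b
  T2 -> c

Fill CYK table bottom-up, restricted to cells inside w[0..2]:
  [0..0]={B,T2}  "c"  orig:{B}
  [1..1]={A,B,T0}  "a"  orig:{A,B}
  [2..2]={A,B,T1}  "b"  orig:{A,B}
  [0..1]={A,B,S}  "ca"
  [1..2]={A,B,S}  "ab"
  [0..2]={A,B,S}  "cab"

Original NTs in T[0,2] deriving "cab": ["A", "B", "S"]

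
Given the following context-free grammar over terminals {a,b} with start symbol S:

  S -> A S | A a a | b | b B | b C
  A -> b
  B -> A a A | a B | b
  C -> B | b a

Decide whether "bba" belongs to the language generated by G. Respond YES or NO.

CNF form of G:
  S -> A S | A X4 | T1 B | T1 C | b
  A -> b
  B -> A X2 | T0 B | b
  C -> A X3 | T0 B | T1 T0 | b
  T0 -> a
  T1 -> b
  X2 -> T0 A
  X3 -> T0 A
  X4 -> T0 T0

CYK table (by increasing span):
  cell(0,0) b: {A,B,C,S,T1}  orig:{A,B,C,S}
  cell(1,1) b: {A,B,C,S,T1}  orig:{A,B,C,S}
  cell(2,2) a: {T0}  orig:{}
  cell(0,1) bb: {S}
  cell(1,2) ba: {C}
  cell(0,2) bba: {S}

S ∈ T[0,2] ⇒ YES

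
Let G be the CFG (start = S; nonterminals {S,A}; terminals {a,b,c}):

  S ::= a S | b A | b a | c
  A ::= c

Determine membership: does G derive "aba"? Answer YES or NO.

CNF form of G:
  S -> T0 S | T1 A | T1 T0 | c
  A -> c
  T0 -> a
  T1 -> b

CYK fill:
  cell(0,0) a: {T0}  orig:{}
  cell(1,1) b: {T1}  orig:{}
  cell(2,2) a: {T0}  orig:{}
  cell(0,1) ab: ∅
  cell(1,2) ba: {S}
  cell(0,2) aba: {S}

S ∈ T[0,2] ⇒ YES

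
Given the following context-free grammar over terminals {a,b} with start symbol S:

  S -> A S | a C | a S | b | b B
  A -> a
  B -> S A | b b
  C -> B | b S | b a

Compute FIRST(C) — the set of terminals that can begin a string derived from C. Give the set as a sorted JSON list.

FIRST sets, iterate to fixpoint:
[1]
  A via A→a: +{a}
  B via B→b b: +{b}
  C via C→B: +{b}
  S via S→A S: +{a}
  S via S→b: +{b}
  FIRST[S]={a,b}  FIRST[A]={a}  FIRST[B]={b}  FIRST[C]={b}
[2]
  B via B→S A: +{a}
  C via C→B: +{a}
  FIRST[S]={a,b}  FIRST[A]={a}  FIRST[B]={a,b}  FIRST[C]={a,b}
[3] done
  FIRST[S]={a,b}  FIRST[A]={a}  FIRST[B]={a,b}  FIRST[C]={a,b}

FIRST(C) = ["a", "b"]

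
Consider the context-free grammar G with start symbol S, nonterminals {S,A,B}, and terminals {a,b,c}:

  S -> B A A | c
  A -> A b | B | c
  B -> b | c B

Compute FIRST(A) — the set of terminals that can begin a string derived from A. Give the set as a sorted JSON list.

Compute FIRST by fixpoint:
[1]
  A via A→c: +{c}
  B via B→b: +{b}
  B via B→c B: +{c}
  S via S→B A A: +{b,c}
  FIRST[S]={b,c}  FIRST[A]={c}  FIRST[B]={b,c}
[2]
  A via A→B: +{b}
  FIRST[S]={b,c}  FIRST[A]={b,c}  FIRST[B]={b,c}
[3] done
  FIRST[S]={b,c}  FIRST[A]={b,c}  FIRST[B]={b,c}

FIRST(A) = ["b", "c"]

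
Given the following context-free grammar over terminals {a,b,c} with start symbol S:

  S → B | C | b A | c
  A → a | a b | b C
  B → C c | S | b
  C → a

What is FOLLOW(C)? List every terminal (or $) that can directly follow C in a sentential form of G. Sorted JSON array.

Compute FIRST by fixpoint:
[1]
  A via A→a: +{a}
  A via A→b C: +{b}
  B via B→b: +{b}
  C via C→a: +{a}
  S via S→B: +{b}
  S via S→C: +{a}
  S via S→c: +{c}
  FIRST(S)={a,b,c}  FIRST(A)={a,b}  FIRST(B)={b}  FIRST(C)={a}
[2]
  B via B→C c: +{a}
  B via B→S: +{c}
  FIRST(S)={a,b,c}  FIRST(A)={a,b}  FIRST(B)={a,b,c}  FIRST(C)={a}
[3] (stable)
  FIRST(S)={a,b,c}  FIRST(A)={a,b}  FIRST(B)={a,b,c}  FIRST(C)={a}

FOLLOW iteration:
initialize: $ ∈ FOLLOW(S)
iter 1:
  B→C c: FOLLOW(C) ⊇ FIRST(c) = {c}; new: +{c}
  S→B: FOLLOW(B) ⊇ FOLLOW(S) ⊇ {$}; new: +{$}
  S→C: FOLLOW(C) ⊇ FOLLOW(S) ⊇ {$}; new: +{$}
  S→b A: FOLLOW(A) ⊇ FOLLOW(S) ⊇ {$}; new: +{$}
  FOLLOW[S]={$}  FOLLOW[A]={$}  FOLLOW[B]={$}  FOLLOW[C]={$,c}
iter 2: (stable)
  FOLLOW[S]={$}  FOLLOW[A]={$}  FOLLOW[B]={$}  FOLLOW[C]={$,c}

FOLLOW(C) = ["$", "c"]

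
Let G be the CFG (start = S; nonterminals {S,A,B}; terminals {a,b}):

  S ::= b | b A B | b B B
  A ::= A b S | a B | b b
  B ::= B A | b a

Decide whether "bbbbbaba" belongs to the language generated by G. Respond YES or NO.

Convert to CNF:
  S -> T0 X3 | T0 X4 | b
  A -> A X2 | T0 T0 | T1 B
  B -> B A | T0 T1
  T0 -> b
  T1 -> a
  X2 -> T0 S
  X3 -> A B
  X4 -> B B

CYK table (by increasing span):
  T[0,0] 'b' = {S,T0}  orig:{S}
  T[1,1] 'b' = {S,T0}  orig:{S}
  T[2,2] 'b' = {S,T0}  orig:{S}
  T[3,3] 'b' = {S,T0}  orig:{S}
  T[4,4] 'b' = {S,T0}  orig:{S}
  T[5,5] 'a' = {T1}  orig:{}
  T[6,6] 'b' = {S,T0}  orig:{S}
  T[7,7] 'a' = {T1}  orig:{}
  T[0,1] 'bb' = {A,X2}  orig:{A}
  T[1,2] 'bb' = {A,X2}  orig:{A}
  T[2,3] 'bb' = {A,X2}  orig:{A}
  T[3,4] 'bb' = {A,X2}  orig:{A}
  T[4,5] 'ba' = {B}
  T[5,6] 'ab' = ∅
  T[6,7] 'ba' = {B}
  T[0,2] 'bbb' = ∅
  T[1,3] 'bbb' = ∅
  T[2,4] 'bbb' = ∅
  T[3,5] 'bba' = ∅
  T[4,6] 'bab' = ∅
  T[5,7] 'aba' = {A}
  T[0,3] 'bbbb' = {A}
  T[1,4] 'bbbb' = {A}
  T[2,5] 'bbba' = {X3}  orig:{}
  T[3,6] 'bbab' = ∅
  T[4,7] 'baba' = {X4}  orig:{}
  T[0,4] 'bbbbb' = ∅
  T[1,5] 'bbbba' = {S}
  T[2,6] 'bbbab' = ∅
  T[3,7] 'bbaba' = {S}
  T[0,5] 'bbbbba' = {X2,X3}  orig:{}
  T[1,6] 'bbbbab' = ∅
  T[2,7] 'bbbaba' = {X2}  orig:{}
  T[0,6] 'bbbbbab' = ∅
  T[1,7] 'bbbbaba' = ∅
  T[0,7] 'bbbbbaba' = {A}

S ∉ T[0,7] ⇒ NO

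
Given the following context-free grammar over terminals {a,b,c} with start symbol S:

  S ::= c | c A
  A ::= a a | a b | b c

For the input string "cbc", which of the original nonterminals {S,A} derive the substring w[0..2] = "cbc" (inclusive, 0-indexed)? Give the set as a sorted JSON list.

CNF form of G:
  S -> T2 A | c
  A -> T0 T0 | T0 T1 | T1 T2
  T0 -> a
  T1 -> b
  T2 -> c

CYK fill (cells [i..j] with 0 ≤ i ≤ j ≤ 2 only):
  [0..0]={S,T2}  "c"  orig:{S}
  [1..1]={T1}  "b"  orig:{}
  [2..2]={S,T2}  "c"  orig:{S}
  [0..1]=∅  "cb"
  [1..2]={A}  "bc"
  [0..2]={S}  "cbc"

Original NTs in T[0,2] deriving "cbc": ["S"]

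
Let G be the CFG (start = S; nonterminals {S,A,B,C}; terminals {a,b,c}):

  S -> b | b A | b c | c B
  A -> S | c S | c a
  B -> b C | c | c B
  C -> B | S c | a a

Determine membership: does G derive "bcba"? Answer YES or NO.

Convert to CNF:
  S -> T0 A | T0 T1 | T1 B | b
  A -> T0 A | T0 T1 | T1 B | T1 S | T1 T2 | b
  B -> T0 C | T1 B | c
  C -> S T1 | T0 C | T1 B | T2 T2 | c
  T0 -> b
  T1 -> c
  T2 -> a

CYK fill:
  [0..0]={A,S,T0}  "b"  orig:{A,S}
  [1..1]={B,C,T1}  "c"  orig:{B,C}
  [2..2]={A,S,T0}  "b"  orig:{A,S}
  [3..3]={T2}  "a"  orig:{}
  [0..1]={A,B,C,S}  "bc"
  [1..2]={A}  "cb"
  [2..3]=∅  "ba"
  [0..2]={A,S}  "bcb"
  [1..3]=∅  "cba"
  [0..3]=∅  "bcba"

S ∉ T[0,3] ⇒ NO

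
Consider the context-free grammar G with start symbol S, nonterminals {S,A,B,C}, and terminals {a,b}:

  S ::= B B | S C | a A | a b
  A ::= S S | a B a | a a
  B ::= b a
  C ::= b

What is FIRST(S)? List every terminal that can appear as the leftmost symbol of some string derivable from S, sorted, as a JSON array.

FIRST iteration:
iter 1:
  A via A→a B a: +{a}
  B via B→b a: +{b}
  C via C→b: +{b}
  S via S→B B: +{b}
  S via S→a A: +{a}
  S: {a,b}  A: {a}  B: {b}  C: {b}
iter 2:
  A via A→S S: +{b}
  S: {a,b}  A: {a,b}  B: {b}  C: {b}
iter 3: (stable)
  S: {a,b}  A: {a,b}  B: {b}  C: {b}

FIRST(S) = ["a", "b"]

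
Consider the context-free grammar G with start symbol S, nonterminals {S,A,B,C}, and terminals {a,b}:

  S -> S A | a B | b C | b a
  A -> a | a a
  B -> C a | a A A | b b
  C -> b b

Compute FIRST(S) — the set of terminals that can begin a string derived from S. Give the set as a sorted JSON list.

FIRST iteration:
iter 1:
  A via A→a: +{a}
  B via B→a A A: +{a}
  B via B→b b: +{b}
  C via C→b b: +{b}
  S via S→a B: +{a}
  S via S→b C: +{b}
  S: {a,b}  A: {a}  B: {a,b}  C: {b}
iter 2: done
  S: {a,b}  A: {a}  B: {a,b}  C: {b}

FIRST(S) = ["a", "b"]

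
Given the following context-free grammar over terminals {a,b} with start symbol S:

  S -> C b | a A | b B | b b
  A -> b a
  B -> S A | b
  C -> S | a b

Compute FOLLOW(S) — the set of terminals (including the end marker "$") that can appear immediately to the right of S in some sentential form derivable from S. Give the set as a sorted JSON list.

FIRST sets, iterate to fixpoint:
[1]
  A via A→b a: +{b}
  B via B→b: +{b}
  C via C→a b: +{a}
  S via S→C b: +{a}
  S via S→b B: +{b}
  S: {a,b}  A: {b}  B: {b}  C: {a}
[2]
  B via B→S A: +{a}
  C via C→S: +{b}
  S: {a,b}  A: {b}  B: {a,b}  C: {a,b}
[3] done
  S: {a,b}  A: {b}  B: {a,b}  C: {a,b}

FOLLOW sets:
FOLLOW(S) := {$}
iter 1:
  B→S A: FOLLOW(S) ⊇ FIRST(A) = {b}; new: +{b}
  S→C b: FOLLOW(C) ⊇ FIRST(b) = {b}; new: +{b}
  S→a A: FOLLOW(A) ⊇ FOLLOW(S) ⊇ {$,b}; new: +{$,b}
  S→b B: FOLLOW(B) ⊇ FOLLOW(S) ⊇ {$,b}; new: +{$,b}
  FOLLOW[S]={$,b}  FOLLOW[A]={$,b}  FOLLOW[B]={$,b}  FOLLOW[C]={b}
iter 2: — fixpoint
  FOLLOW[S]={$,b}  FOLLOW[A]={$,b}  FOLLOW[B]={$,b}  FOLLOW[C]={b}

FOLLOW(S) = ["$", "b"]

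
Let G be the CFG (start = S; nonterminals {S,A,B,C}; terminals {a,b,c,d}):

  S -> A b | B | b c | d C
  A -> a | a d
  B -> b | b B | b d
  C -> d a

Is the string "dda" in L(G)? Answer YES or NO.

CNF form of G:
  S -> A T2 | T1 C | T2 B | T2 T1 | T2 T3 | b
  A -> T0 T1 | a
  B -> T2 B | T2 T1 | b
  C -> T1 T0
  T0 -> a
  T1 -> d
  T2 -> b
  T3 -> c

Fill CYK table bottom-up:
  T[0,0] 'd' = {T1}  orig:{}
  T[1,1] 'd' = {T1}  orig:{}
  T[2,2] 'a' = {A,T0}  orig:{A}
  T[0,1] 'dd' = ∅
  T[1,2] 'da' = {C}
  T[0,2] 'dda' = {S}

S ∈ T[0,2] ⇒ YES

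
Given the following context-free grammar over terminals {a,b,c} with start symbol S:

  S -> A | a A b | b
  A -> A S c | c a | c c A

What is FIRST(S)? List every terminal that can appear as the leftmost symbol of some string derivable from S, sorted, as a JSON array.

FIRST sets, iterate to fixpoint:
[1]
  A via A→c a: +{c}
  S via S→A: +{c}
  S via S→a A b: +{a}
  S via S→b: +{b}
  FIRST(S)={a,b,c}  FIRST(A)={c}
[2] — fixpoint
  FIRST(S)={a,b,c}  FIRST(A)={c}

FIRST(S) = ["a", "b", "c"]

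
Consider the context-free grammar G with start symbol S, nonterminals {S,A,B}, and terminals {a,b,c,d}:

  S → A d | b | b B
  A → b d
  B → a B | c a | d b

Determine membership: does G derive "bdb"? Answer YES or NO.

Convert to CNF:
  S -> A T1 | T0 B | b
  A -> T0 T1
  B -> T1 T0 | T2 B | T3 T2
  T0 -> b
  T1 -> d
  T2 -> a
  T3 -> c

CYK table (by increasing span):
  [0..0]={S,T0}  "b"  orig:{S}
  [1..1]={T1}  "d"  orig:{}
  [2..2]={S,T0}  "b"  orig:{S}
  [0..1]={A}  "bd"
  [1..2]={B}  "db"
  [0..2]={S}  "bdb"

S ∈ T[0,2] ⇒ YES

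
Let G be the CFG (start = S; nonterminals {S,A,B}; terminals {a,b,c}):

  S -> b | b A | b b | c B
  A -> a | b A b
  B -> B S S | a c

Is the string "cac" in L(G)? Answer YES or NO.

CNF form of G:
  S -> T0 A | T0 T0 | T2 B | b
  A -> T0 X3 | a
  B -> B X4 | T1 T2
  T0 -> b
  T1 -> a
  T2 -> c
  X3 -> A T0
  X4 -> S S

Fill CYK table bottom-up:
  [0..0]={T2}  "c"  orig:{}
  [1..1]={A,T1}  "a"  orig:{A}
  [2..2]={T2}  "c"  orig:{}
  [0..1]=∅  "ca"
  [1..2]={B}  "ac"
  [0..2]={S}  "cac"

S ∈ T[0,2] ⇒ YES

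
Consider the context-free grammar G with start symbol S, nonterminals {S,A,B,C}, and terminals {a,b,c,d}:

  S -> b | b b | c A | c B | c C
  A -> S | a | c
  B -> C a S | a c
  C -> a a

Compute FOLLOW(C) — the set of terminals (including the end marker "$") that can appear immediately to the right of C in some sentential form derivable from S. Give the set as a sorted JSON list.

FIRST sets, iterate to fixpoint:
[1]
  A via A→a: +{a}
  A via A→c: +{c}
  B via B→a c: +{a}
  C via C→a a: +{a}
  S via S→b: +{b}
  S via S→c A: +{c}
  S: {b,c}  A: {a,c}  B: {a}  C: {a}
[2]
  A via A→S: +{b}
  S: {b,c}  A: {a,b,c}  B: {a}  C: {a}
[3] — fixpoint
  S: {b,c}  A: {a,b,c}  B: {a}  C: {a}

Compute FOLLOW by fixpoint:
initialize: $ ∈ FOLLOW(S)
iter 1:
  B→C a S: FOLLOW(C) ⊇ FIRST(a) = {a}; new: +{a}
  S→c A: FOLLOW(A) ⊇ FOLLOW(S) ⊇ {$}; new: +{$}
  S→c B: FOLLOW(B) ⊇ FOLLOW(S) ⊇ {$}; new: +{$}
  S→c C: FOLLOW(C) ⊇ FOLLOW(S) ⊇ {$}; new: +{$}
  S: {$}  A: {$}  B: {$}  C: {$,a}
iter 2: done
  S: {$}  A: {$}  B: {$}  C: {$,a}

FOLLOW(C) = ["$", "a"]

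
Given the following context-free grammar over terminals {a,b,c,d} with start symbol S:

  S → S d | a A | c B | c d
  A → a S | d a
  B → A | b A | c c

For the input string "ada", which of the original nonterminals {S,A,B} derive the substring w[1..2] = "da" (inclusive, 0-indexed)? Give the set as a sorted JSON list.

CNF form of G:
  S -> S T1 | T0 A | T3 B | T3 T1
  A -> T0 S | T1 T0
  B -> T0 S | T1 T0 | T2 A | T3 T3
  T0 -> a
  T1 -> d
  T2 -> b
  T3 -> c

CYK table (by increasing span) — only the sub-triangle for w[1..2]:
  T[1,1] 'd' = {T1}  orig:{}
  T[2,2] 'a' = {T0}  orig:{}
  T[1,2] 'da' = {A,B}

Original NTs in T[1,2] deriving "da": ["A", "B"]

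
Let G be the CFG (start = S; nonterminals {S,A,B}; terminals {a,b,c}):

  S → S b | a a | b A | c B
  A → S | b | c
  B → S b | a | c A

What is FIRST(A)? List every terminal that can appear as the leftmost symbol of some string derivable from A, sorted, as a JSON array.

Compute FIRST by fixpoint:
pass 1:
  A via A→b: +{b}
  A via A→c: +{c}
  B via B→a: +{a}
  B via B→c A: +{c}
  S via S→a a: +{a}
  S via S→b A: +{b}
  S via S→c B: +{c}
  S: {a,b,c}  A: {b,c}  B: {a,c}
pass 2:
  A via A→S: +{a}
  B via B→S b: +{b}
  S: {a,b,c}  A: {a,b,c}  B: {a,b,c}
pass 3: done
  S: {a,b,c}  A: {a,b,c}  B: {a,b,c}

FIRST(A) = ["a", "b", "c"]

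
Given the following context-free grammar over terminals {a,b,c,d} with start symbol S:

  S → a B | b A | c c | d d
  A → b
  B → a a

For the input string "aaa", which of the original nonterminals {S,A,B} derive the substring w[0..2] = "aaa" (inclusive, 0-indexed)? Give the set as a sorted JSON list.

Convert to CNF:
  S -> T0 B | T1 A | T2 T2 | T3 T3
  A -> b
  B -> T0 T0
  T0 -> a
  T1 -> b
  T2 -> c
  T3 -> d

CYK fill — only the sub-triangle for w[0..2]:
  T[0,0] 'a' = {T0}  orig:{}
  T[1,1] 'a' = {T0}  orig:{}
  T[2,2] 'a' = {T0}  orig:{}
  T[0,1] 'aa' = {B}
  T[1,2] 'aa' = {B}
  T[0,2] 'aaa' = {S}

Original NTs in T[0,2] deriving "aaa": ["S"]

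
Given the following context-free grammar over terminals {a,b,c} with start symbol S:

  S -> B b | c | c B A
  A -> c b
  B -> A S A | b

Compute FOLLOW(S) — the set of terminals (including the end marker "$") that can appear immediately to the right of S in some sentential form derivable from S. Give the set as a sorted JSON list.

FIRST iteration:
[1]
  A via A→c b: +{c}
  B via B→A S A: +{c}
  B via B→b: +{b}
  S via S→B b: +{b,c}
  FIRST[S]={b,c}  FIRST[A]={c}  FIRST[B]={b,c}
[2] done
  FIRST[S]={b,c}  FIRST[A]={c}  FIRST[B]={b,c}

FOLLOW iteration:
seed FOLLOW(S) with $
iter 1:
  B→A S A: FOLLOW(A) ⊇ FIRST(S) = {b,c}; new: +{b,c}
  B→A S A: FOLLOW(S) ⊇ FIRST(A) = {c}; new: +{c}
  S→B b: FOLLOW(B) ⊇ FIRST(b) = {b}; new: +{b}
  S→c B A: FOLLOW(B) ⊇ FIRST(A) = {c}; new: +{c}
  S→c B A: FOLLOW(A) ⊇ FOLLOW(S) ⊇ {$,c}; new: +{$}
  FOLLOW[S]={$,c}  FOLLOW[A]={$,b,c}  FOLLOW[B]={b,c}
iter 2: (stable)
  FOLLOW[S]={$,c}  FOLLOW[A]={$,b,c}  FOLLOW[B]={b,c}

FOLLOW(S) = ["$", "c"]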